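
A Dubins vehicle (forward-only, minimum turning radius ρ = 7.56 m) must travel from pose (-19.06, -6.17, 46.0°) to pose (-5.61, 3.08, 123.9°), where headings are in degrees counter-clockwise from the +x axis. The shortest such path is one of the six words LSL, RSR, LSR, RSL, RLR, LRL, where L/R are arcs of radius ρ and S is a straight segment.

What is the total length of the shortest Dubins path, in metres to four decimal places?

Let ψ = atan2(Δy, Δx) = atan2(9.25, 13.45) = 34.5176° be the start→goal bearing.
Normalize: d = |goal − start| / ρ = 16.323756/7.56 = 2.159227, α = (θ_start − ψ) mod 360° = 11.4824° = 0.200406 rad, β = (θ_goal − ψ) mod 360° = 89.3824° = 1.560018 rad.
Common terms: sin α = 0.199068, cos α = 0.979986, sin β = 0.999942, cos β = 0.010778, cos(α−β) = 0.209619, d² = 4.662261. Work in radians in the unit-radius frame; every candidate has L = ρ·(t + p + q).
LSL: p² = 2 + d² − 2cos(α−β) + 2d(sin α − sin β) = 2.784485; p = √p² = 1.668678; φ = atan2(cos β − cos α, d + sin α − sin β) = -0.619740 rad; t = (φ − α) mod 2π = 5.463039 rad, q = (β − φ) mod 2π = 2.179758 rad → L = 7.56·(5.463039 + 1.668678 + 2.179758) = 7.56·9.311474 = 70.394746 m
RSR: p² = 2 + d² − 2cos(α−β) + 2d(sin β − sin α) = 9.701563; p = √p² = 3.114733; φ = atan2(cos α − cos β, d − sin α + sin β) = 0.316423 rad; t = (α − φ) mod 2π = 6.167169 rad, q = (φ − β) mod 2π = 5.039590 rad → L = 7.56·(6.167169 + 3.114733 + 5.039590) = 7.56·14.321492 = 108.270482 m
LSR: p² = d² − 2 + 2cos(α−β) + 2d(sin α + sin β) = 8.259365; p = √p² = 2.873911; φ = atan2(−cos α − cos β, d + sin α + sin β) − atan2(−2, p) = 0.321093 rad; t = (φ − α) mod 2π = 0.120687 rad, q = (φ − β) mod 2π = 5.044261 rad → L = 7.56·(0.120687 + 2.873911 + 5.044261) = 7.56·8.038859 = 60.773771 m
RSL: p² = d² − 2 + 2cos(α−β) − 2d(sin α + sin β) = -2.096369 < 0 → infeasible
RLR: c = (6 − d² + 2cos(α−β) + 2d(sin α − sin β))/8 = -0.212695; p = 2π − arccos c = 4.498056 rad; φ = atan2(cos α − cos β, d − sin α + sin β) = 0.316423 rad; t = (α − φ + p/2) mod 2π = 2.133012 rad, q = (α − β − t + p) mod 2π = 1.005433 rad → L = 7.56·(2.133012 + 4.498056 + 1.005433) = 7.56·7.636501 = 57.731950 m
LRL: c = (6 − d² + 2cos(α−β) − 2d(sin α − sin β))/8 = 0.651939; p = 2π − arccos c = 5.422528 rad; φ = atan2(cos β − cos α, d + sin α − sin β) = -0.619740 rad; t = (φ − α + p/2) mod 2π = 1.891118 rad, q = (β − α − t + p) mod 2π = 4.891022 rad → L = 7.56·(1.891118 + 5.422528 + 4.891022) = 7.56·12.204668 = 92.267290 m
Shortest: RLR with L = 57.731950 m ≈ 57.7319 m

57.7319 m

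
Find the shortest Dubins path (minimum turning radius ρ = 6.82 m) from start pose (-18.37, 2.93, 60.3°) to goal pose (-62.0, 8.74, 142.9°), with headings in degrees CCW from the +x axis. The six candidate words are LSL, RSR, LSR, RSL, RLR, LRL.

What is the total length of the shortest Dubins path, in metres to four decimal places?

Let ψ = atan2(Δy, Δx) = atan2(5.81, -43.63) = 172.4148° be the start→goal bearing.
Normalize: d = |goal − start| / ρ = 44.015145/6.82 = 6.453834, α = (θ_start − ψ) mod 360° = 247.8852° = 4.326413 rad, β = (θ_goal − ψ) mod 360° = 330.4852° = 5.768055 rad.
Common terms: sin α = -0.926431, cos α = -0.376464, sin β = -0.492649, cos β = 0.870228, cos(α−β) = 0.128796, d² = 41.651968. Work in radians in the unit-radius frame; every candidate has L = ρ·(t + p + q).
LSL: p² = 2 + d² − 2cos(α−β) + 2d(sin α − sin β) = 37.795255; p = √p² = 6.147785; φ = atan2(cos β − cos α, d + sin α − sin β) = 0.204203 rad; t = (φ − α) mod 2π = 2.160976 rad, q = (β − φ) mod 2π = 5.563851 rad → L = 6.82·(2.160976 + 6.147785 + 5.563851) = 6.82·13.872612 = 94.611213 m
RSR: p² = 2 + d² − 2cos(α−β) + 2d(sin β − sin α) = 48.993499; p = √p² = 6.999536; φ = atan2(cos α − cos β, d − sin α + sin β) = -0.179066 rad; t = (α − φ) mod 2π = 4.505479 rad, q = (φ − β) mod 2π = 0.336065 rad → L = 6.82·(4.505479 + 6.999536 + 0.336065) = 6.82·11.841079 = 80.756159 m
LSR: p² = d² − 2 + 2cos(α−β) + 2d(sin α + sin β) = 21.592548; p = √p² = 4.646778; φ = atan2(−cos α − cos β, d + sin α + sin β) − atan2(−2, p) = 0.308682 rad; t = (φ − α) mod 2π = 2.265455 rad, q = (φ − β) mod 2π = 0.823813 rad → L = 6.82·(2.265455 + 4.646778 + 0.823813) = 6.82·7.736045 = 52.759829 m
RSL: p² = d² − 2 + 2cos(α−β) − 2d(sin α + sin β) = 58.226571; p = √p² = 7.630634; φ = atan2(cos α + cos β, d − sin α − sin β) − atan2(2, p) = -0.193701 rad; t = (α − φ) mod 2π = 4.520113 rad, q = (β − φ) mod 2π = 5.961755 rad → L = 6.82·(4.520113 + 7.630634 + 5.961755) = 6.82·18.112502 = 123.527264 m
RLR: c = (6 − d² + 2cos(α−β) + 2d(sin α − sin β))/8 = -5.124187, |c| > 1 → infeasible
LRL: c = (6 − d² + 2cos(α−β) − 2d(sin α − sin β))/8 = -3.724407, |c| > 1 → infeasible
Shortest: LSR with L = 52.759829 m ≈ 52.7598 m

52.7598 m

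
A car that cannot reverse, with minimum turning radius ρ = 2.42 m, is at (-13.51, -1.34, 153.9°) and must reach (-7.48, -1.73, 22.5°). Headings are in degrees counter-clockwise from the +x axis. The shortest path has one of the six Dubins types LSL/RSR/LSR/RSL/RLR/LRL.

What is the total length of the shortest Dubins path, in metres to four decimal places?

Let ψ = atan2(Δy, Δx) = atan2(-0.39, 6.03) = -3.7005° be the start→goal bearing.
Normalize: d = |goal − start| / ρ = 6.042599/2.42 = 2.496942, α = (θ_start − ψ) mod 360° = 157.6005° = 2.750648 rad, β = (θ_goal − ψ) mod 360° = 26.2005° = 0.457286 rad.
Common terms: sin α = 0.381062, cos α = -0.924550, sin β = 0.441514, cos β = 0.897254, cos(α−β) = -0.661312, d² = 6.234718. Work in radians in the unit-radius frame; every candidate has L = ρ·(t + p + q).
LSL: p² = 2 + d² − 2cos(α−β) + 2d(sin α − sin β) = 9.255447; p = √p² = 3.042277; φ = atan2(cos β − cos α, d + sin α − sin β) = 0.642038 rad; t = (φ − α) mod 2π = 4.174575 rad, q = (β − φ) mod 2π = 6.098433 rad → L = 2.42·(4.174575 + 3.042277 + 6.098433) = 2.42·13.315285 = 32.222989 m
RSR: p² = 2 + d² − 2cos(α−β) + 2d(sin β − sin α) = 9.859235; p = √p² = 3.139942; φ = atan2(cos α − cos β, d − sin α + sin β) = -0.618978 rad; t = (α − φ) mod 2π = 3.369626 rad, q = (φ − β) mod 2π = 5.206922 rad → L = 2.42·(3.369626 + 3.139942 + 5.206922) = 2.42·11.716490 = 28.353905 m
LSR: p² = d² − 2 + 2cos(α−β) + 2d(sin α + sin β) = 7.019942; p = √p² = 2.649517; φ = atan2(−cos α − cos β, d + sin α + sin β) − atan2(−2, p) = 0.654823 rad; t = (φ − α) mod 2π = 4.187360 rad, q = (φ − β) mod 2π = 0.197538 rad → L = 2.42·(4.187360 + 2.649517 + 0.197538) = 2.42·7.034415 = 17.023284 m
RSL: p² = d² − 2 + 2cos(α−β) − 2d(sin α + sin β) = -1.195755 < 0 → infeasible
RLR: c = (6 − d² + 2cos(α−β) + 2d(sin α − sin β))/8 = -0.232404; p = 2π − arccos c = 4.477840 rad; φ = atan2(cos α − cos β, d − sin α + sin β) = -0.618978 rad; t = (α − φ + p/2) mod 2π = 5.608546 rad, q = (α − β − t + p) mod 2π = 1.162656 rad → L = 2.42·(5.608546 + 4.477840 + 1.162656) = 2.42·11.249042 = 27.222683 m
LRL: c = (6 − d² + 2cos(α−β) − 2d(sin α − sin β))/8 = -0.156931; p = 2π − arccos c = 4.554807 rad; φ = atan2(cos β − cos α, d + sin α − sin β) = 0.642038 rad; t = (φ − α + p/2) mod 2π = 0.168793 rad, q = (β − α − t + p) mod 2π = 2.092651 rad → L = 2.42·(0.168793 + 4.554807 + 2.092651) = 2.42·6.816251 = 16.495327 m
Shortest: LRL with L = 16.495327 m ≈ 16.4953 m

16.4953 m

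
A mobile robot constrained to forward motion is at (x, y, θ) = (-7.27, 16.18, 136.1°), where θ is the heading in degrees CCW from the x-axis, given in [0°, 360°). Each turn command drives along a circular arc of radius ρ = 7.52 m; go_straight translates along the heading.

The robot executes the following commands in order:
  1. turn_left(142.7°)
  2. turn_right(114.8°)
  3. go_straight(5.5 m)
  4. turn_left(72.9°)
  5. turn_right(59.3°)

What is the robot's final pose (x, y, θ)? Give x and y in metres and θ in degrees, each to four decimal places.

set_pose: (x, y, θ) = (-7.2700, 16.1800, 136.1000°), ρ = 7.52
turn_left(142.7°): centre at ρ to the left, rotate +142.7° → (-19.9159, 9.6110, 278.8000°)
turn_right(114.8°): centre at ρ to the right, rotate −114.8° → (-29.4201, 1.2319, 164.0000°)
go_straight(5.5): x += 5.5·cos θ, y += 5.5·sin θ → (-34.7071, 2.7479, 164.0000°)
turn_left(72.9°): centre at ρ to the left, rotate +72.9° → (-43.0795, -0.3741, 236.9000°)
turn_right(59.3°): centre at ρ to the right, rotate −59.3° → (-49.6941, -3.7809, 177.6000°)

(-49.6941, -3.7809, 177.6000°)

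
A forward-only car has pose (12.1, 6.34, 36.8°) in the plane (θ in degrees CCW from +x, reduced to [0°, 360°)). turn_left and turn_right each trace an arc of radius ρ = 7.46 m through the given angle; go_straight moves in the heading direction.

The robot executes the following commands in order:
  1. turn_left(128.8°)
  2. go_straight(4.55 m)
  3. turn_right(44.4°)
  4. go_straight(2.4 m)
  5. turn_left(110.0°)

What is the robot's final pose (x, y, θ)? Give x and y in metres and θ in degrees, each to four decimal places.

(-12.8845, 26.8946, 231.2000°)

set_pose: (x, y, θ) = (12.1000, 6.3400, 36.8000°), ρ = 7.46
turn_left(128.8°): centre at ρ to the left, rotate +128.8° → (9.4865, 19.5391, 165.6000°)
go_straight(4.55): x += 4.55·cos θ, y += 4.55·sin θ → (5.0795, 20.6706, 165.6000°)
turn_right(44.4°): centre at ρ to the right, rotate −44.4° → (0.5537, 24.0318, 121.2000°)
go_straight(2.4): x += 2.4·cos θ, y += 2.4·sin θ → (-0.6896, 26.0846, 121.2000°)
turn_left(110.0°): centre at ρ to the left, rotate +110.0° → (-12.8845, 26.8946, 231.2000°)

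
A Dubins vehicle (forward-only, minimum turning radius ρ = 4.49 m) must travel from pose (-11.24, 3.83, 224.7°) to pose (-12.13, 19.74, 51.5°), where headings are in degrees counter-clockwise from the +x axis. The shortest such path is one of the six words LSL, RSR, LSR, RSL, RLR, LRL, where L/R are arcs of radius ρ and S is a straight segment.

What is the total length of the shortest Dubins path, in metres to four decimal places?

25.0580 m

Let ψ = atan2(Δy, Δx) = atan2(15.91, -0.89) = 93.2018° be the start→goal bearing.
Normalize: d = |goal − start| / ρ = 15.934874/4.49 = 3.548970, α = (θ_start − ψ) mod 360° = 131.4982° = 2.295077 rad, β = (θ_goal − ψ) mod 360° = 318.2982° = 5.555352 rad.
Common terms: sin α = 0.748976, cos α = -0.662597, sin β = -0.665253, cos β = 0.746618, cos(α−β) = -0.992966, d² = 12.595186. Work in radians in the unit-radius frame; every candidate has L = ρ·(t + p + q).
LSL: p² = 2 + d² − 2cos(α−β) + 2d(sin α − sin β) = 26.619232; p = √p² = 5.159383; φ = atan2(cos β − cos α, d + sin α − sin β) = 0.276652 rad; t = (φ − α) mod 2π = 4.264760 rad, q = (β − φ) mod 2π = 5.278700 rad → L = 4.49·(4.264760 + 5.159383 + 5.278700) = 4.49·14.702843 = 66.015766 m
RSR: p² = 2 + d² − 2cos(α−β) + 2d(sin β − sin α) = 6.543001; p = √p² = 2.557929; φ = atan2(cos α − cos β, d − sin α + sin β) = -0.583466 rad; t = (α − φ) mod 2π = 2.878543 rad, q = (φ − β) mod 2π = 0.144367 rad → L = 4.49·(2.878543 + 2.557929 + 0.144367) = 4.49·5.580839 = 25.057968 m
LSR: p² = d² − 2 + 2cos(α−β) + 2d(sin α + sin β) = 9.203514; p = √p² = 3.033729; φ = atan2(−cos α − cos β, d + sin α + sin β) − atan2(−2, p) = 0.559729 rad; t = (φ − α) mod 2π = 4.547837 rad, q = (φ − β) mod 2π = 1.287562 rad → L = 4.49·(4.547837 + 3.033729 + 1.287562) = 4.49·8.869128 = 39.822385 m
RSL: p² = d² − 2 + 2cos(α−β) − 2d(sin α + sin β) = 8.014995; p = √p² = 2.831077; φ = atan2(cos α + cos β, d − sin α − sin β) − atan2(2, p) = -0.590796 rad; t = (α − φ) mod 2π = 2.885874 rad, q = (β − φ) mod 2π = 6.146149 rad → L = 4.49·(2.885874 + 2.831077 + 6.146149) = 4.49·11.863099 = 53.265314 m
RLR: c = (6 − d² + 2cos(α−β) + 2d(sin α − sin β))/8 = 0.182125; p = 2π − arccos c = 4.895536 rad; φ = atan2(cos α − cos β, d − sin α + sin β) = -0.583466 rad; t = (α − φ + p/2) mod 2π = 5.326311 rad, q = (α − β − t + p) mod 2π = 2.592135 rad → L = 4.49·(5.326311 + 4.895536 + 2.592135) = 4.49·12.813982 = 57.534781 m
LRL: c = (6 − d² + 2cos(α−β) − 2d(sin α − sin β))/8 = -2.327404, |c| > 1 → infeasible
Shortest: RSR with L = 25.057968 m ≈ 25.0580 m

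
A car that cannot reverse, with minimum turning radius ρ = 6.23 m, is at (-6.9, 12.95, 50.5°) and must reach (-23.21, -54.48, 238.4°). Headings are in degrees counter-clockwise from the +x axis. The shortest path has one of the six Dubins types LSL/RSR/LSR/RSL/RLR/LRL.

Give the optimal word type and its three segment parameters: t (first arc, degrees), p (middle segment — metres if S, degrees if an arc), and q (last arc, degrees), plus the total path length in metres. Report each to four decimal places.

RSR: t = 164.1970°, p = 65.7463 m, q = 7.9030°, L = 84.4594 m

Let ψ = atan2(Δy, Δx) = atan2(-67.43, -16.31) = -103.5976° be the start→goal bearing.
Normalize: d = |goal − start| / ρ = 69.374498/6.23 = 11.135553, α = (θ_start − ψ) mod 360° = 154.0976° = 2.689510 rad, β = (θ_goal − ψ) mod 360° = 341.9976° = 5.968984 rad.
Common terms: sin α = 0.436840, cos α = -0.899539, sin β = -0.309057, cos β = 0.951043, cos(α−β) = -0.990509, d² = 124.000551. Work in radians in the unit-radius frame; every candidate has L = ρ·(t + p + q).
LSL: p² = 2 + d² − 2cos(α−β) + 2d(sin α − sin β) = 144.593532; p = √p² = 12.024705; φ = atan2(cos β − cos α, d + sin α − sin β) = 0.154512 rad; t = (φ − α) mod 2π = 3.748188 rad, q = (β − φ) mod 2π = 5.814471 rad → L = 6.23·(3.748188 + 12.024705 + 5.814471) = 6.23·21.587364 = 134.489278 m
RSR: p² = 2 + d² − 2cos(α−β) + 2d(sin β − sin α) = 111.369609; p = √p² = 10.553180; φ = atan2(cos α − cos β, d − sin α + sin β) = -0.176269 rad; t = (α − φ) mod 2π = 2.865779 rad, q = (φ − β) mod 2π = 0.137933 rad → L = 6.23·(2.865779 + 10.553180 + 0.137933) = 6.23·13.556892 = 84.459435 m
LSR: p² = d² − 2 + 2cos(α−β) + 2d(sin α + sin β) = 122.865392; p = √p² = 11.084466; φ = atan2(−cos α − cos β, d + sin α + sin β) − atan2(−2, p) = 0.173939 rad; t = (φ − α) mod 2π = 3.767615 rad, q = (φ − β) mod 2π = 0.488141 rad → L = 6.23·(3.767615 + 11.084466 + 0.488141) = 6.23·15.340222 = 95.569584 m
RSL: p² = d² − 2 + 2cos(α−β) − 2d(sin α + sin β) = 117.173672; p = √p² = 10.824679; φ = atan2(cos α + cos β, d − sin α − sin β) − atan2(2, p) = -0.178024 rad; t = (α − φ) mod 2π = 2.867534 rad, q = (β − φ) mod 2π = 6.147007 rad → L = 6.23·(2.867534 + 10.824679 + 6.147007) = 6.23·19.839220 = 123.598339 m
RLR: c = (6 − d² + 2cos(α−β) + 2d(sin α − sin β))/8 = -12.921201, |c| > 1 → infeasible
LRL: c = (6 − d² + 2cos(α−β) − 2d(sin α − sin β))/8 = -17.074192, |c| > 1 → infeasible
Shortest: RSR with L = 84.459435 m ≈ 84.4594 m
Convert RSR to answer units (arcs ×180/π): t = 2.865779·180/π = 164.1970°, p = ρ·p = 6.23·10.553180 = 65.7463 m, q = 0.137933·180/π = 7.9030°, L = 84.4594 m.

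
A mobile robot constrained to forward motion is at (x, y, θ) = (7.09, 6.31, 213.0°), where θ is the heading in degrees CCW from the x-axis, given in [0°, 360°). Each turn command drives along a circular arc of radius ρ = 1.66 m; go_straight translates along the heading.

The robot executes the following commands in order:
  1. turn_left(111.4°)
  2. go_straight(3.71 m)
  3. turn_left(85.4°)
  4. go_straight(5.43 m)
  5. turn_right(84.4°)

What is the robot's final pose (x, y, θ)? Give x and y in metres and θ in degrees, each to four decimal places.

(17.9940, 6.1290, 325.4000°)

set_pose: (x, y, θ) = (7.0900, 6.3100, 213.0000°), ρ = 1.66
turn_left(111.4°): centre at ρ to the left, rotate +111.4° → (7.0278, 3.5681, 324.4000°)
go_straight(3.71): x += 3.71·cos θ, y += 3.71·sin θ → (10.0444, 1.4084, 324.4000°)
turn_left(85.4°): centre at ρ to the left, rotate +85.4° → (12.2786, 1.6867, 409.8000° ≡ 49.8000°)
go_straight(5.43): x += 5.43·cos θ, y += 5.43·sin θ → (15.7834, 5.8341, 49.8000°)
turn_right(84.4°): centre at ρ to the right, rotate −84.4° → (17.9940, 6.1290, -34.6000° ≡ 325.4000°)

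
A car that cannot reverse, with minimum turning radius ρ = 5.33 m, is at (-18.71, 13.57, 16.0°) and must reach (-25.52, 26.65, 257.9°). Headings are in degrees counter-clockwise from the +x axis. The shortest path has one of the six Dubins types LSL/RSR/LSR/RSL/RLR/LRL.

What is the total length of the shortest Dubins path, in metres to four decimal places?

29.3434 m

Let ψ = atan2(Δy, Δx) = atan2(13.08, -6.81) = 117.5034° be the start→goal bearing.
Normalize: d = |goal − start| / ρ = 14.746610/5.33 = 2.766719, α = (θ_start − ψ) mod 360° = 258.4966° = 4.511617 rad, β = (θ_goal − ψ) mod 360° = 140.3966° = 2.450383 rad.
Common terms: sin α = -0.979913, cos α = -0.199426, sin β = 0.637470, cos β = -0.770476, cos(α−β) = -0.471012, d² = 7.654731. Work in radians in the unit-radius frame; every candidate has L = ρ·(t + p + q).
LSL: p² = 2 + d² − 2cos(α−β) + 2d(sin α − sin β) = 1.647071; p = √p² = 1.283383; φ = atan2(cos β − cos α, d + sin α − sin β) = -0.461126 rad; t = (φ − α) mod 2π = 1.310442 rad, q = (β − φ) mod 2π = 2.911509 rad → L = 5.33·(1.310442 + 1.283383 + 2.911509) = 5.33·5.505334 = 29.343431 m
RSR: p² = 2 + d² − 2cos(α−β) + 2d(sin β − sin α) = 19.546439; p = √p² = 4.421136; φ = atan2(cos α − cos β, d − sin α + sin β) = 0.129525 rad; t = (α − φ) mod 2π = 4.382092 rad, q = (φ − β) mod 2π = 3.962328 rad → L = 5.33·(4.382092 + 4.421136 + 3.962328) = 5.33·12.765555 = 68.040406 m
LSR: p² = d² − 2 + 2cos(α−β) + 2d(sin α + sin β) = 2.817819; p = √p² = 1.678636; φ = atan2(−cos α − cos β, d + sin α + sin β) − atan2(−2, p) = 1.253111 rad; t = (φ − α) mod 2π = 3.024679 rad, q = (φ − β) mod 2π = 5.085913 rad → L = 5.33·(3.024679 + 1.678636 + 5.085913) = 5.33·9.789228 = 52.176587 m
RSL: p² = d² − 2 + 2cos(α−β) − 2d(sin α + sin β) = 6.607597; p = √p² = 2.570525; φ = atan2(cos α + cos β, d − sin α − sin β) − atan2(2, p) = -0.963597 rad; t = (α − φ) mod 2π = 5.475214 rad, q = (β − φ) mod 2π = 3.413980 rad → L = 5.33·(5.475214 + 2.570525 + 3.413980) = 5.33·11.459718 = 61.080299 m
RLR: c = (6 − d² + 2cos(α−β) + 2d(sin α − sin β))/8 = -1.443305, |c| > 1 → infeasible
LRL: c = (6 − d² + 2cos(α−β) − 2d(sin α − sin β))/8 = 0.794116; p = 2π − arccos c = 5.629941 rad; φ = atan2(cos β − cos α, d + sin α − sin β) = -0.461126 rad; t = (φ − α + p/2) mod 2π = 4.125413 rad, q = (β − α − t + p) mod 2π = 5.726479 rad → L = 5.33·(4.125413 + 5.629941 + 5.726479) = 5.33·15.481833 = 82.518171 m
Shortest: LSL with L = 29.343431 m ≈ 29.3434 m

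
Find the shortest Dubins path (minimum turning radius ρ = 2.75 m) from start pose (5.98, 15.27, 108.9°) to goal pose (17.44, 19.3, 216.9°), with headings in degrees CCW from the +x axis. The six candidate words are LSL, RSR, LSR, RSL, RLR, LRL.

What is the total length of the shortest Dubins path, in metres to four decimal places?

21.0640 m

Let ψ = atan2(Δy, Δx) = atan2(4.03, 11.46) = 19.3746° be the start→goal bearing.
Normalize: d = |goal − start| / ρ = 12.147942/2.75 = 4.417434, α = (θ_start − ψ) mod 360° = 89.5254° = 1.562512 rad, β = (θ_goal − ψ) mod 360° = 197.5254° = 3.447468 rad.
Common terms: sin α = 0.999966, cos α = 0.008284, sin β = -0.301128, cos β = -0.953584, cos(α−β) = -0.309017, d² = 19.513719. Work in radians in the unit-radius frame; every candidate has L = ρ·(t + p + q).
LSL: p² = 2 + d² − 2cos(α−β) + 2d(sin α − sin β) = 33.626744; p = √p² = 5.798857; φ = atan2(cos β − cos α, d + sin α − sin β) = -0.166642 rad; t = (φ − α) mod 2π = 4.554031 rad, q = (β − φ) mod 2π = 3.614110 rad → L = 2.75·(4.554031 + 5.798857 + 3.614110) = 2.75·13.966998 = 38.409244 m
RSR: p² = 2 + d² − 2cos(α−β) + 2d(sin β − sin α) = 10.636762; p = √p² = 3.261405; φ = atan2(cos α − cos β, d − sin α + sin β) = 0.299376 rad; t = (α − φ) mod 2π = 1.263136 rad, q = (φ − β) mod 2π = 3.135093 rad → L = 2.75·(1.263136 + 3.261405 + 3.135093) = 2.75·7.659635 = 21.063995 m
LSR: p² = d² − 2 + 2cos(α−β) + 2d(sin α + sin β) = 23.069822; p = √p² = 4.803105; φ = atan2(−cos α − cos β, d + sin α + sin β) − atan2(−2, p) = 0.577265 rad; t = (φ − α) mod 2π = 5.297937 rad, q = (φ − β) mod 2π = 3.412982 rad → L = 2.75·(5.297937 + 4.803105 + 3.412982) = 2.75·13.514025 = 37.163568 m
RSL: p² = d² − 2 + 2cos(α−β) − 2d(sin α + sin β) = 10.721548; p = √p² = 3.274377; φ = atan2(cos α + cos β, d − sin α − sin β) − atan2(2, p) = -0.797261 rad; t = (α − φ) mod 2π = 2.359774 rad, q = (β − φ) mod 2π = 4.244729 rad → L = 2.75·(2.359774 + 3.274377 + 4.244729) = 2.75·9.878880 = 27.166921 m
RLR: c = (6 − d² + 2cos(α−β) + 2d(sin α − sin β))/8 = -0.329595; p = 2π − arccos c = 4.376514 rad; φ = atan2(cos α − cos β, d − sin α + sin β) = 0.299376 rad; t = (α − φ + p/2) mod 2π = 3.451393 rad, q = (α − β − t + p) mod 2π = 5.323351 rad → L = 2.75·(3.451393 + 4.376514 + 5.323351) = 2.75·13.151258 = 36.165959 m
LRL: c = (6 − d² + 2cos(α−β) − 2d(sin α − sin β))/8 = -3.203343, |c| > 1 → infeasible
Shortest: RSR with L = 21.063995 m ≈ 21.0640 m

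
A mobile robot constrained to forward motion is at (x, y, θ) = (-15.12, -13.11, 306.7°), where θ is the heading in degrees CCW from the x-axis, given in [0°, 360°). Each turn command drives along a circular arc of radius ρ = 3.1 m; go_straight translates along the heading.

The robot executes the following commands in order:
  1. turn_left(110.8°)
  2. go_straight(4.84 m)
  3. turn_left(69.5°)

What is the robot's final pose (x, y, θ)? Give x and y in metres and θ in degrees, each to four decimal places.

set_pose: (x, y, θ) = (-15.1200, -13.1100, 306.7000°), ρ = 3.1
turn_left(110.8°): centre at ρ to the left, rotate +110.8° → (-10.0200, -12.9230, 417.5000° ≡ 57.5000°)
go_straight(4.84): x += 4.84·cos θ, y += 4.84·sin θ → (-7.4195, -8.8410, 57.5000°)
turn_left(69.5°): centre at ρ to the left, rotate +69.5° → (-7.5582, -5.3097, 127.0000°)

(-7.5582, -5.3097, 127.0000°)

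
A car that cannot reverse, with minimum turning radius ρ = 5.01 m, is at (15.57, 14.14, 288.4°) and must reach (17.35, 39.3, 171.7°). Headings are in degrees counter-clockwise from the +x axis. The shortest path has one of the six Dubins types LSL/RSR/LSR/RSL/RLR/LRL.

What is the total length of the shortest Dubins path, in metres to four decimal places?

Let ψ = atan2(Δy, Δx) = atan2(25.16, 1.78) = 85.9532° be the start→goal bearing.
Normalize: d = |goal − start| / ρ = 25.222886/5.01 = 5.034508, α = (θ_start − ψ) mod 360° = 202.4468° = 3.533363 rad, β = (θ_goal − ψ) mod 360° = 85.7468° = 1.496564 rad.
Common terms: sin α = -0.381825, cos α = -0.924235, sin β = 0.997246, cos β = 0.074165, cos(α−β) = -0.449319, d² = 25.346274. Work in radians in the unit-radius frame; every candidate has L = ρ·(t + p + q).
LSL: p² = 2 + d² − 2cos(α−β) + 2d(sin α − sin β) = 14.359023; p = √p² = 3.789330; φ = atan2(cos β − cos α, d + sin α − sin β) = 0.266624 rad; t = (φ − α) mod 2π = 3.016447 rad, q = (β − φ) mod 2π = 1.229939 rad → L = 5.01·(3.016447 + 3.789330 + 1.229939) = 5.01·8.035716 = 40.258938 m
RSR: p² = 2 + d² − 2cos(α−β) + 2d(sin β − sin α) = 42.130801; p = √p² = 6.490824; φ = atan2(cos α − cos β, d − sin α + sin β) = -0.154430 rad; t = (α − φ) mod 2π = 3.687793 rad, q = (φ − β) mod 2π = 4.632192 rad → L = 5.01·(3.687793 + 6.490824 + 4.632192) = 5.01·14.810809 = 74.202152 m
LSR: p² = d² − 2 + 2cos(α−β) + 2d(sin α + sin β) = 28.644320; p = √p² = 5.352039; φ = atan2(−cos α − cos β, d + sin α + sin β) − atan2(−2, p) = 0.506958 rad; t = (φ − α) mod 2π = 3.256780 rad, q = (φ − β) mod 2π = 5.293580 rad → L = 5.01·(3.256780 + 5.352039 + 5.293580) = 5.01·13.902399 = 69.651017 m
RSL: p² = d² − 2 + 2cos(α−β) − 2d(sin α + sin β) = 16.250951; p = √p² = 4.031247; φ = atan2(cos α + cos β, d − sin α − sin β) − atan2(2, p) = -0.650584 rad; t = (α − φ) mod 2π = 4.183947 rad, q = (β − φ) mod 2π = 2.147148 rad → L = 5.01·(4.183947 + 4.031247 + 2.147148) = 5.01·10.362342 = 51.915331 m
RLR: c = (6 − d² + 2cos(α−β) + 2d(sin α − sin β))/8 = -4.266350, |c| > 1 → infeasible
LRL: c = (6 − d² + 2cos(α−β) − 2d(sin α − sin β))/8 = -0.794878; p = 2π − arccos c = 3.793583 rad; φ = atan2(cos β − cos α, d + sin α − sin β) = 0.266624 rad; t = (φ − α + p/2) mod 2π = 4.913238 rad, q = (β − α − t + p) mod 2π = 3.126731 rad → L = 5.01·(4.913238 + 3.793583 + 3.126731) = 5.01·11.833552 = 59.286094 m
Shortest: LSL with L = 40.258938 m ≈ 40.2589 m

40.2589 m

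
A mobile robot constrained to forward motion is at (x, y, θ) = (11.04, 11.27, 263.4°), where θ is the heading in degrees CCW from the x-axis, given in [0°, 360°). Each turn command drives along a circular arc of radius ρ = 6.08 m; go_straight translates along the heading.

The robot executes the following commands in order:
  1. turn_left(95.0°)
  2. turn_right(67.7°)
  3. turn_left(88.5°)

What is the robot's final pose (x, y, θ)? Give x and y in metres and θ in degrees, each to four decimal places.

set_pose: (x, y, θ) = (11.0400, 11.2700, 263.4000°), ρ = 6.08
turn_left(95.0°): centre at ρ to the left, rotate +95.0° → (16.9099, 4.4936, 358.4000°)
turn_right(67.7°): centre at ρ to the right, rotate −67.7° → (22.4277, 0.5651, 290.7000°)
turn_left(88.5°): centre at ρ to the left, rotate +88.5° → (30.1147, -3.0276, 379.2000° ≡ 19.2000°)

(30.1147, -3.0276, 19.2000°)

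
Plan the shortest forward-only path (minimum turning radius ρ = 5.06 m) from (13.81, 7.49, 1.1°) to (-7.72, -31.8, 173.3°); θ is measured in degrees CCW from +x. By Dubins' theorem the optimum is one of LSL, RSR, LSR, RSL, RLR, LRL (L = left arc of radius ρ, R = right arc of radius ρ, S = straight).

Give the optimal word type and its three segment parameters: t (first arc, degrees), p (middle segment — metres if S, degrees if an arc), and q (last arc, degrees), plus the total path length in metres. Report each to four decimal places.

RSR: t = 126.8653°, p = 35.9932 m, q = 60.9347°, L = 52.5785 m

Let ψ = atan2(Δy, Δx) = atan2(-39.29, -21.53) = -118.7217° be the start→goal bearing.
Normalize: d = |goal − start| / ρ = 44.802288/5.06 = 8.854207, α = (θ_start − ψ) mod 360° = 119.8217° = 2.091283 rad, β = (θ_goal − ψ) mod 360° = 292.0217° = 5.096740 rad.
Common terms: sin α = 0.867577, cos α = -0.497303, sin β = -0.927042, cos β = 0.374958, cos(α−β) = -0.990748, d² = 78.396983. Work in radians in the unit-radius frame; every candidate has L = ρ·(t + p + q).
LSL: p² = 2 + d² − 2cos(α−β) + 2d(sin α − sin β) = 114.158334; p = √p² = 10.684490; φ = atan2(cos β − cos α, d + sin α − sin β) = 0.081729 rad; t = (φ − α) mod 2π = 4.273631 rad, q = (β − φ) mod 2π = 5.015011 rad → L = 5.06·(4.273631 + 10.684490 + 5.015011) = 5.06·19.973133 = 101.064051 m
RSR: p² = 2 + d² − 2cos(α−β) + 2d(sin β − sin α) = 50.598624; p = √p² = 7.113271; φ = atan2(cos α − cos β, d − sin α + sin β) = -0.122934 rad; t = (α − φ) mod 2π = 2.214217 rad, q = (φ − β) mod 2π = 1.063511 rad → L = 5.06·(2.214217 + 7.113271 + 1.063511) = 5.06·10.390999 = 52.578456 m
LSR: p² = d² − 2 + 2cos(α−β) + 2d(sin α + sin β) = 73.362461; p = √p² = 8.565189; φ = atan2(−cos α − cos β, d + sin α + sin β) − atan2(−2, p) = 0.243303 rad; t = (φ − α) mod 2π = 4.435205 rad, q = (φ − β) mod 2π = 1.429748 rad → L = 5.06·(4.435205 + 8.565189 + 1.429748) = 5.06·14.430143 = 73.016522 m
RSL: p² = d² − 2 + 2cos(α−β) − 2d(sin α + sin β) = 75.468514; p = √p² = 8.687262; φ = atan2(cos α + cos β, d − sin α − sin β) − atan2(2, p) = -0.240004 rad; t = (α − φ) mod 2π = 2.331287 rad, q = (β − φ) mod 2π = 5.336744 rad → L = 5.06·(2.331287 + 8.687262 + 5.336744) = 5.06·16.355293 = 82.757784 m
RLR: c = (6 − d² + 2cos(α−β) + 2d(sin α − sin β))/8 = -5.324828, |c| > 1 → infeasible
LRL: c = (6 − d² + 2cos(α−β) − 2d(sin α − sin β))/8 = -13.269792, |c| > 1 → infeasible
Shortest: RSR with L = 52.578456 m ≈ 52.5785 m
Convert RSR to answer units (arcs ×180/π): t = 2.214217·180/π = 126.8653°, p = ρ·p = 5.06·7.113271 = 35.9932 m, q = 1.063511·180/π = 60.9347°, L = 52.5785 m.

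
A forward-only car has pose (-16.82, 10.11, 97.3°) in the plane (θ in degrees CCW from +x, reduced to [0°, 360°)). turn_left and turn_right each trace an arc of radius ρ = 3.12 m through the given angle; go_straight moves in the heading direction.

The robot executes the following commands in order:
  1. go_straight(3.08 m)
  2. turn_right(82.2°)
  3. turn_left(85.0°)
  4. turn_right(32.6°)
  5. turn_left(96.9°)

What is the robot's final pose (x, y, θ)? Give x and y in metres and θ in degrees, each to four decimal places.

set_pose: (x, y, θ) = (-16.8200, 10.1100, 97.3000°), ρ = 3.12
go_straight(3.08): x += 3.08·cos θ, y += 3.08·sin θ → (-17.2114, 13.1650, 97.3000°)
turn_right(82.2°): centre at ρ to the right, rotate −82.2° → (-14.9294, 16.5738, 15.1000°)
turn_left(85.0°): centre at ρ to the left, rotate +85.0° → (-12.6705, 20.1332, 100.1000°)
turn_right(32.6°): centre at ρ to the right, rotate −32.6° → (-12.4814, 21.8743, 67.5000°)
turn_left(96.9°): centre at ρ to the left, rotate +96.9° → (-14.5249, 26.0733, 164.4000°)

(-14.5249, 26.0733, 164.4000°)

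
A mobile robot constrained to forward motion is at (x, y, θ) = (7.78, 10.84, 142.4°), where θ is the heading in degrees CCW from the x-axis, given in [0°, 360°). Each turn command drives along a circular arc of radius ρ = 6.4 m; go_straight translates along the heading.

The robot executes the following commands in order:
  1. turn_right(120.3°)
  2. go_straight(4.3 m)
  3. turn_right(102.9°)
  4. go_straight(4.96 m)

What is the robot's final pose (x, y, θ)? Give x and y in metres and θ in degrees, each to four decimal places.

(22.7797, 13.6555, 279.2000°)

set_pose: (x, y, θ) = (7.7800, 10.8400, 142.4000°), ρ = 6.4
turn_right(120.3°): centre at ρ to the right, rotate −120.3° → (9.2771, 21.8404, 22.1000°)
go_straight(4.3): x += 4.3·cos θ, y += 4.3·sin θ → (13.2612, 23.4582, 22.1000°)
turn_right(102.9°): centre at ρ to the right, rotate −102.9° → (21.9867, 18.5517, -80.8000° ≡ 279.2000°)
go_straight(4.96): x += 4.96·cos θ, y += 4.96·sin θ → (22.7797, 13.6555, 279.2000°)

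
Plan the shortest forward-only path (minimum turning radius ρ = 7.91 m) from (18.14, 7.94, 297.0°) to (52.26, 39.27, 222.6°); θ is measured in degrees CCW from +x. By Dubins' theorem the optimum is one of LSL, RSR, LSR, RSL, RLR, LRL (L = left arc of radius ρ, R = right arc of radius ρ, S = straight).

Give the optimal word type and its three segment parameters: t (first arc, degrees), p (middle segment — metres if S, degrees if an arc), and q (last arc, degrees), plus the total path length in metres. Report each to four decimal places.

Let ψ = atan2(Δy, Δx) = atan2(31.33, 34.12) = 42.5591° be the start→goal bearing.
Normalize: d = |goal − start| / ρ = 46.322169/7.91 = 5.856153, α = (θ_start − ψ) mod 360° = 254.4409° = 4.440832 rad, β = (θ_goal − ψ) mod 360° = 180.0409° = 3.142307 rad.
Common terms: sin α = -0.963354, cos α = -0.268232, sin β = -0.000714, cos β = -1.000000, cos(α−β) = 0.268920, d² = 34.294525. Work in radians in the unit-radius frame; every candidate has L = ρ·(t + p + q).
LSL: p² = 2 + d² − 2cos(α−β) + 2d(sin α − sin β) = 24.481950; p = √p² = 4.947924; φ = atan2(cos β − cos α, d + sin α − sin β) = -0.148438 rad; t = (φ − α) mod 2π = 1.693915 rad, q = (β − φ) mod 2π = 3.290745 rad → L = 7.91·(1.693915 + 4.947924 + 3.290745) = 7.91·9.932584 = 78.566741 m
RSR: p² = 2 + d² − 2cos(α−β) + 2d(sin β − sin α) = 47.031421; p = √p² = 6.857946; φ = atan2(cos α − cos β, d − sin α + sin β) = 0.106907 rad; t = (α − φ) mod 2π = 4.333925 rad, q = (φ − β) mod 2π = 3.247786 rad → L = 7.91·(4.333925 + 6.857946 + 3.247786) = 7.91·14.439656 = 114.217680 m
LSR: p² = d² − 2 + 2cos(α−β) + 2d(sin α + sin β) = 21.540898; p = √p² = 4.641217; φ = atan2(−cos α − cos β, d + sin α + sin β) − atan2(−2, p) = 0.660533 rad; t = (φ − α) mod 2π = 2.502886 rad, q = (φ − β) mod 2π = 3.801411 rad → L = 7.91·(2.502886 + 4.641217 + 3.801411) = 7.91·10.945515 = 86.579024 m
RSL: p² = d² − 2 + 2cos(α−β) − 2d(sin α + sin β) = 44.123832; p = √p² = 6.642577; φ = atan2(cos α + cos β, d − sin α − sin β) − atan2(2, p) = -0.476306 rad; t = (α − φ) mod 2π = 4.917138 rad, q = (β − φ) mod 2π = 3.618613 rad → L = 7.91·(4.917138 + 6.642577 + 3.618613) = 7.91·15.178329 = 120.060581 m
RLR: c = (6 − d² + 2cos(α−β) + 2d(sin α − sin β))/8 = -4.878928, |c| > 1 → infeasible
LRL: c = (6 − d² + 2cos(α−β) − 2d(sin α − sin β))/8 = -2.060244, |c| > 1 → infeasible
Shortest: LSL with L = 78.566741 m ≈ 78.5667 m
Convert LSL to answer units (arcs ×180/π): t = 1.693915·180/π = 97.0542°, p = ρ·p = 7.91·4.947924 = 39.1381 m, q = 3.290745·180/π = 188.5458°, L = 78.5667 m.

LSL: t = 97.0542°, p = 39.1381 m, q = 188.5458°, L = 78.5667 m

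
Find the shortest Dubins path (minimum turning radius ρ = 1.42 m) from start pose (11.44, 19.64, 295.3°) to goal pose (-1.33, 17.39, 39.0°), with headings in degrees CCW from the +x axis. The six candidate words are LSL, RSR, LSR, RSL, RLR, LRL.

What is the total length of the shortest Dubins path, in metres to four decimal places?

Let ψ = atan2(Δy, Δx) = atan2(-2.25, -12.77) = -170.0074° be the start→goal bearing.
Normalize: d = |goal − start| / ρ = 12.966704/1.42 = 9.131481, α = (θ_start − ψ) mod 360° = 105.3074° = 1.837960 rad, β = (θ_goal − ψ) mod 360° = 209.0074° = 3.647867 rad.
Common terms: sin α = 0.964523, cos α = -0.263997, sin β = -0.484922, cos β = -0.874557, cos(α−β) = -0.236838, d² = 83.383952. Work in radians in the unit-radius frame; every candidate has L = ρ·(t + p + q).
LSL: p² = 2 + d² − 2cos(α−β) + 2d(sin α − sin β) = 112.328800; p = √p² = 10.598528; φ = atan2(cos β − cos α, d + sin α − sin β) = -0.057640 rad; t = (φ − α) mod 2π = 4.387585 rad, q = (β − φ) mod 2π = 3.705507 rad → L = 1.42·(4.387585 + 10.598528 + 3.705507) = 1.42·18.691620 = 26.542100 m
RSR: p² = 2 + d² − 2cos(α−β) + 2d(sin β − sin α) = 59.386456; p = √p² = 7.706261; φ = atan2(cos α − cos β, d − sin α + sin β) = 0.079312 rad; t = (α − φ) mod 2π = 1.758648 rad, q = (φ − β) mod 2π = 2.714631 rad → L = 1.42·(1.758648 + 7.706261 + 2.714631) = 1.42·12.179540 = 17.294946 m
LSR: p² = d² − 2 + 2cos(α−β) + 2d(sin α + sin β) = 89.669214; p = √p² = 9.469383; φ = atan2(−cos α − cos β, d + sin α + sin β) − atan2(−2, p) = 0.326061 rad; t = (φ − α) mod 2π = 4.771286 rad, q = (φ − β) mod 2π = 2.961379 rad → L = 1.42·(4.771286 + 9.469383 + 2.961379) = 1.42·17.202048 = 24.426909 m
RSL: p² = d² − 2 + 2cos(α−β) − 2d(sin α + sin β) = 72.151337; p = √p² = 8.494194; φ = atan2(cos α + cos β, d − sin α − sin β) − atan2(2, p) = -0.362087 rad; t = (α − φ) mod 2π = 2.200048 rad, q = (β − φ) mod 2π = 4.009954 rad → L = 1.42·(2.200048 + 8.494194 + 4.009954) = 1.42·14.704196 = 20.879959 m
RLR: c = (6 − d² + 2cos(α−β) + 2d(sin α − sin β))/8 = -6.423307, |c| > 1 → infeasible
LRL: c = (6 − d² + 2cos(α−β) − 2d(sin α − sin β))/8 = -13.041100, |c| > 1 → infeasible
Shortest: RSR with L = 17.294946 m ≈ 17.2949 m

17.2949 m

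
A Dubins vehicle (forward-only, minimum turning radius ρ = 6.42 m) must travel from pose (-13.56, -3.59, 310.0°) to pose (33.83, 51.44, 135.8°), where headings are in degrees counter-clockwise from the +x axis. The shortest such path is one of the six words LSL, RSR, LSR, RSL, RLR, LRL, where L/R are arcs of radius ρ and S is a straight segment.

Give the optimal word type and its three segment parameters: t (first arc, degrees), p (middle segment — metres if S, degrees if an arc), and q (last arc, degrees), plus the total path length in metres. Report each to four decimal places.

LSL: t = 100.6264°, p = 59.8955 m, q = 85.1736°, L = 80.7144 m

Let ψ = atan2(Δy, Δx) = atan2(55.03, 47.39) = 49.2661° be the start→goal bearing.
Normalize: d = |goal − start| / ρ = 72.623089/6.42 = 11.312008, α = (θ_start − ψ) mod 360° = 260.7339° = 4.550666 rad, β = (θ_goal − ψ) mod 360° = 86.5339° = 1.510302 rad.
Common terms: sin α = -0.986951, cos α = -0.161019, sin β = 0.998171, cos β = 0.060457, cos(α−β) = -0.994881, d² = 127.961515. Work in radians in the unit-radius frame; every candidate has L = ρ·(t + p + q).
LSL: p² = 2 + d² − 2cos(α−β) + 2d(sin α − sin β) = 87.039846; p = √p² = 9.329515; φ = atan2(cos β − cos α, d + sin α − sin β) = 0.023742 rad; t = (φ − α) mod 2π = 1.756261 rad, q = (β − φ) mod 2π = 1.486560 rad → L = 6.42·(1.756261 + 9.329515 + 1.486560) = 6.42·12.572337 = 80.714400 m
RSR: p² = 2 + d² − 2cos(α−β) + 2d(sin β − sin α) = 176.862708; p = √p² = 13.298974; φ = atan2(cos α − cos β, d − sin α + sin β) = -0.016654 rad; t = (α − φ) mod 2π = 4.567320 rad, q = (φ − β) mod 2π = 4.756229 rad → L = 6.42·(4.567320 + 13.298974 + 4.756229) = 6.42·22.622523 = 145.236596 m
LSR: p² = d² − 2 + 2cos(α−β) + 2d(sin α + sin β) = 124.225585; p = √p² = 11.145653; φ = atan2(−cos α − cos β, d + sin α + sin β) − atan2(−2, p) = 0.186433 rad; t = (φ − α) mod 2π = 1.918953 rad, q = (φ − β) mod 2π = 4.959317 rad → L = 6.42·(1.918953 + 11.145653 + 4.959317) = 6.42·18.023923 = 115.713584 m
RSL: p² = d² − 2 + 2cos(α−β) − 2d(sin α + sin β) = 123.717923; p = √p² = 11.122856; φ = atan2(cos α + cos β, d − sin α − sin β) − atan2(2, p) = -0.186807 rad; t = (α − φ) mod 2π = 4.737473 rad, q = (β − φ) mod 2π = 1.697109 rad → L = 6.42·(4.737473 + 11.122856 + 1.697109) = 6.42·17.557438 = 112.718752 m
RLR: c = (6 − d² + 2cos(α−β) + 2d(sin α − sin β))/8 = -21.107838, |c| > 1 → infeasible
LRL: c = (6 − d² + 2cos(α−β) − 2d(sin α − sin β))/8 = -9.879981, |c| > 1 → infeasible
Shortest: LSL with L = 80.714400 m ≈ 80.7144 m
Convert LSL to answer units (arcs ×180/π): t = 1.756261·180/π = 100.6264°, p = ρ·p = 6.42·9.329515 = 59.8955 m, q = 1.486560·180/π = 85.1736°, L = 80.7144 m.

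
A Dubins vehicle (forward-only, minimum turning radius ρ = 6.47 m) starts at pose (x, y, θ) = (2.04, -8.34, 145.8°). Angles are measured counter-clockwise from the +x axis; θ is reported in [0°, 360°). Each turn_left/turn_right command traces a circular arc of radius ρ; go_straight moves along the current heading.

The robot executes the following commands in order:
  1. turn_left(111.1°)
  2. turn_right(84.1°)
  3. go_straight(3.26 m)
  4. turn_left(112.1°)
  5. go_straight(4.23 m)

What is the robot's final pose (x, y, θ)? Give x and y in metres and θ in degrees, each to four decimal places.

(-24.2208, -28.9391, 284.9000°)

set_pose: (x, y, θ) = (2.0400, -8.3400, 145.8000°), ρ = 6.47
turn_left(111.1°): centre at ρ to the left, rotate +111.1° → (-7.8983, -12.2248, 256.9000°)
turn_right(84.1°): centre at ρ to the right, rotate −84.1° → (-15.0108, -17.1773, 172.8000°)
go_straight(3.26): x += 3.26·cos θ, y += 3.26·sin θ → (-18.2451, -16.7687, 172.8000°)
turn_left(112.1°): centre at ρ to the left, rotate +112.1° → (-25.3085, -24.8514, 284.9000°)
go_straight(4.23): x += 4.23·cos θ, y += 4.23·sin θ → (-24.2208, -28.9391, 284.9000°)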